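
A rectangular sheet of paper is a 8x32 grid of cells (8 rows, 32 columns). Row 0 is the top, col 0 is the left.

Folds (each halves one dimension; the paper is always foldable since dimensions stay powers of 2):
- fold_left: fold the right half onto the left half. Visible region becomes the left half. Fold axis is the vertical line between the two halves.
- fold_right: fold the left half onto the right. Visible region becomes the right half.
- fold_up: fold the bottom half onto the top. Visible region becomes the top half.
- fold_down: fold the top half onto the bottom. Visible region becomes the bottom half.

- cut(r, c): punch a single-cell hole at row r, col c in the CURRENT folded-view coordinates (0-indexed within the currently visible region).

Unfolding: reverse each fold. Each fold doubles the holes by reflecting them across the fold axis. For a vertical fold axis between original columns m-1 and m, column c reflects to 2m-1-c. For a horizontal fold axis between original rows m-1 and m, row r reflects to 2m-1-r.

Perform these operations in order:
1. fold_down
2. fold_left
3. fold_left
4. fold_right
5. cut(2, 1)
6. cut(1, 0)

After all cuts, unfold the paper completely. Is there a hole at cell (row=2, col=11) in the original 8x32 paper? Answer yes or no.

Answer: yes

Derivation:
Op 1 fold_down: fold axis h@4; visible region now rows[4,8) x cols[0,32) = 4x32
Op 2 fold_left: fold axis v@16; visible region now rows[4,8) x cols[0,16) = 4x16
Op 3 fold_left: fold axis v@8; visible region now rows[4,8) x cols[0,8) = 4x8
Op 4 fold_right: fold axis v@4; visible region now rows[4,8) x cols[4,8) = 4x4
Op 5 cut(2, 1): punch at orig (6,5); cuts so far [(6, 5)]; region rows[4,8) x cols[4,8) = 4x4
Op 6 cut(1, 0): punch at orig (5,4); cuts so far [(5, 4), (6, 5)]; region rows[4,8) x cols[4,8) = 4x4
Unfold 1 (reflect across v@4): 4 holes -> [(5, 3), (5, 4), (6, 2), (6, 5)]
Unfold 2 (reflect across v@8): 8 holes -> [(5, 3), (5, 4), (5, 11), (5, 12), (6, 2), (6, 5), (6, 10), (6, 13)]
Unfold 3 (reflect across v@16): 16 holes -> [(5, 3), (5, 4), (5, 11), (5, 12), (5, 19), (5, 20), (5, 27), (5, 28), (6, 2), (6, 5), (6, 10), (6, 13), (6, 18), (6, 21), (6, 26), (6, 29)]
Unfold 4 (reflect across h@4): 32 holes -> [(1, 2), (1, 5), (1, 10), (1, 13), (1, 18), (1, 21), (1, 26), (1, 29), (2, 3), (2, 4), (2, 11), (2, 12), (2, 19), (2, 20), (2, 27), (2, 28), (5, 3), (5, 4), (5, 11), (5, 12), (5, 19), (5, 20), (5, 27), (5, 28), (6, 2), (6, 5), (6, 10), (6, 13), (6, 18), (6, 21), (6, 26), (6, 29)]
Holes: [(1, 2), (1, 5), (1, 10), (1, 13), (1, 18), (1, 21), (1, 26), (1, 29), (2, 3), (2, 4), (2, 11), (2, 12), (2, 19), (2, 20), (2, 27), (2, 28), (5, 3), (5, 4), (5, 11), (5, 12), (5, 19), (5, 20), (5, 27), (5, 28), (6, 2), (6, 5), (6, 10), (6, 13), (6, 18), (6, 21), (6, 26), (6, 29)]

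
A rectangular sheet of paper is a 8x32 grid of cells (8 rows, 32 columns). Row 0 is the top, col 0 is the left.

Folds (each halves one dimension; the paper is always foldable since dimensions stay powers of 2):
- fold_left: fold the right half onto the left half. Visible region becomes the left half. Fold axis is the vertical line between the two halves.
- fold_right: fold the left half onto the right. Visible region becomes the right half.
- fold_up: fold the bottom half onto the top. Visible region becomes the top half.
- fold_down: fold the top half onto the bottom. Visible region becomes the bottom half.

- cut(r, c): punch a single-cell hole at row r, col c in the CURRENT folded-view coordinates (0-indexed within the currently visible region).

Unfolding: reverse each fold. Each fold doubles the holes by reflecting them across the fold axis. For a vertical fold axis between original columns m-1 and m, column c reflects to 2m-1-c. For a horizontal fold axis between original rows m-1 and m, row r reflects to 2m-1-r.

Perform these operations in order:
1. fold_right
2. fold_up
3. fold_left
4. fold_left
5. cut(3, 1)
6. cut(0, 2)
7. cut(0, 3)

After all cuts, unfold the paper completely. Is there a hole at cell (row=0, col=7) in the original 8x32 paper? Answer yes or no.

Answer: no

Derivation:
Op 1 fold_right: fold axis v@16; visible region now rows[0,8) x cols[16,32) = 8x16
Op 2 fold_up: fold axis h@4; visible region now rows[0,4) x cols[16,32) = 4x16
Op 3 fold_left: fold axis v@24; visible region now rows[0,4) x cols[16,24) = 4x8
Op 4 fold_left: fold axis v@20; visible region now rows[0,4) x cols[16,20) = 4x4
Op 5 cut(3, 1): punch at orig (3,17); cuts so far [(3, 17)]; region rows[0,4) x cols[16,20) = 4x4
Op 6 cut(0, 2): punch at orig (0,18); cuts so far [(0, 18), (3, 17)]; region rows[0,4) x cols[16,20) = 4x4
Op 7 cut(0, 3): punch at orig (0,19); cuts so far [(0, 18), (0, 19), (3, 17)]; region rows[0,4) x cols[16,20) = 4x4
Unfold 1 (reflect across v@20): 6 holes -> [(0, 18), (0, 19), (0, 20), (0, 21), (3, 17), (3, 22)]
Unfold 2 (reflect across v@24): 12 holes -> [(0, 18), (0, 19), (0, 20), (0, 21), (0, 26), (0, 27), (0, 28), (0, 29), (3, 17), (3, 22), (3, 25), (3, 30)]
Unfold 3 (reflect across h@4): 24 holes -> [(0, 18), (0, 19), (0, 20), (0, 21), (0, 26), (0, 27), (0, 28), (0, 29), (3, 17), (3, 22), (3, 25), (3, 30), (4, 17), (4, 22), (4, 25), (4, 30), (7, 18), (7, 19), (7, 20), (7, 21), (7, 26), (7, 27), (7, 28), (7, 29)]
Unfold 4 (reflect across v@16): 48 holes -> [(0, 2), (0, 3), (0, 4), (0, 5), (0, 10), (0, 11), (0, 12), (0, 13), (0, 18), (0, 19), (0, 20), (0, 21), (0, 26), (0, 27), (0, 28), (0, 29), (3, 1), (3, 6), (3, 9), (3, 14), (3, 17), (3, 22), (3, 25), (3, 30), (4, 1), (4, 6), (4, 9), (4, 14), (4, 17), (4, 22), (4, 25), (4, 30), (7, 2), (7, 3), (7, 4), (7, 5), (7, 10), (7, 11), (7, 12), (7, 13), (7, 18), (7, 19), (7, 20), (7, 21), (7, 26), (7, 27), (7, 28), (7, 29)]
Holes: [(0, 2), (0, 3), (0, 4), (0, 5), (0, 10), (0, 11), (0, 12), (0, 13), (0, 18), (0, 19), (0, 20), (0, 21), (0, 26), (0, 27), (0, 28), (0, 29), (3, 1), (3, 6), (3, 9), (3, 14), (3, 17), (3, 22), (3, 25), (3, 30), (4, 1), (4, 6), (4, 9), (4, 14), (4, 17), (4, 22), (4, 25), (4, 30), (7, 2), (7, 3), (7, 4), (7, 5), (7, 10), (7, 11), (7, 12), (7, 13), (7, 18), (7, 19), (7, 20), (7, 21), (7, 26), (7, 27), (7, 28), (7, 29)]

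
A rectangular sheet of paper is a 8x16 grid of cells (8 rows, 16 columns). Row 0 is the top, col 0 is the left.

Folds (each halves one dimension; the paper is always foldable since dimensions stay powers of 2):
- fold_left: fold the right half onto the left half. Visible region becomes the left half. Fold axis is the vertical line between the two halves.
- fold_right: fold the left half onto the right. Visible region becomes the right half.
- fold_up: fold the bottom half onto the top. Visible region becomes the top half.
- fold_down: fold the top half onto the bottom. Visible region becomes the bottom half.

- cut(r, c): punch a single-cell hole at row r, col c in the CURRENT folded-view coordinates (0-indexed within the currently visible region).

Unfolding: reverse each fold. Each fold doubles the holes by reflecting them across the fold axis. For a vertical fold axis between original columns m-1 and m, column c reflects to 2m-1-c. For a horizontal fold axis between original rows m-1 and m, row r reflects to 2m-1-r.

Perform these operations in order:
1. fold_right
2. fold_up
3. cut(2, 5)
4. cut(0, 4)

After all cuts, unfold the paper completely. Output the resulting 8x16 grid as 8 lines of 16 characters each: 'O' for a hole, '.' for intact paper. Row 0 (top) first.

Op 1 fold_right: fold axis v@8; visible region now rows[0,8) x cols[8,16) = 8x8
Op 2 fold_up: fold axis h@4; visible region now rows[0,4) x cols[8,16) = 4x8
Op 3 cut(2, 5): punch at orig (2,13); cuts so far [(2, 13)]; region rows[0,4) x cols[8,16) = 4x8
Op 4 cut(0, 4): punch at orig (0,12); cuts so far [(0, 12), (2, 13)]; region rows[0,4) x cols[8,16) = 4x8
Unfold 1 (reflect across h@4): 4 holes -> [(0, 12), (2, 13), (5, 13), (7, 12)]
Unfold 2 (reflect across v@8): 8 holes -> [(0, 3), (0, 12), (2, 2), (2, 13), (5, 2), (5, 13), (7, 3), (7, 12)]

Answer: ...O........O...
................
..O..........O..
................
................
..O..........O..
................
...O........O...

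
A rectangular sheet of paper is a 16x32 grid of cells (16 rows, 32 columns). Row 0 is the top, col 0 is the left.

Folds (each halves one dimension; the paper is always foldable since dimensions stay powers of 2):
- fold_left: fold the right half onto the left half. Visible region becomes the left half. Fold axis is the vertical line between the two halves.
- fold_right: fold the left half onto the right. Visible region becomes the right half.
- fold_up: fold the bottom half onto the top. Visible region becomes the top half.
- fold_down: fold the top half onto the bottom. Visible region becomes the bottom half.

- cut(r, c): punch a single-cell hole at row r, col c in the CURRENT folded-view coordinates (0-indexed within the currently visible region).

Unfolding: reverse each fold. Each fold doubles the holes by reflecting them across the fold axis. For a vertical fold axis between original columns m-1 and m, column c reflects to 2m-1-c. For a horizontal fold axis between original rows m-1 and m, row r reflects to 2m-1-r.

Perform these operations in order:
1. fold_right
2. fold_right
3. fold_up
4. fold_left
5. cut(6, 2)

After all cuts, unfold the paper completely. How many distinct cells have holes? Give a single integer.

Answer: 16

Derivation:
Op 1 fold_right: fold axis v@16; visible region now rows[0,16) x cols[16,32) = 16x16
Op 2 fold_right: fold axis v@24; visible region now rows[0,16) x cols[24,32) = 16x8
Op 3 fold_up: fold axis h@8; visible region now rows[0,8) x cols[24,32) = 8x8
Op 4 fold_left: fold axis v@28; visible region now rows[0,8) x cols[24,28) = 8x4
Op 5 cut(6, 2): punch at orig (6,26); cuts so far [(6, 26)]; region rows[0,8) x cols[24,28) = 8x4
Unfold 1 (reflect across v@28): 2 holes -> [(6, 26), (6, 29)]
Unfold 2 (reflect across h@8): 4 holes -> [(6, 26), (6, 29), (9, 26), (9, 29)]
Unfold 3 (reflect across v@24): 8 holes -> [(6, 18), (6, 21), (6, 26), (6, 29), (9, 18), (9, 21), (9, 26), (9, 29)]
Unfold 4 (reflect across v@16): 16 holes -> [(6, 2), (6, 5), (6, 10), (6, 13), (6, 18), (6, 21), (6, 26), (6, 29), (9, 2), (9, 5), (9, 10), (9, 13), (9, 18), (9, 21), (9, 26), (9, 29)]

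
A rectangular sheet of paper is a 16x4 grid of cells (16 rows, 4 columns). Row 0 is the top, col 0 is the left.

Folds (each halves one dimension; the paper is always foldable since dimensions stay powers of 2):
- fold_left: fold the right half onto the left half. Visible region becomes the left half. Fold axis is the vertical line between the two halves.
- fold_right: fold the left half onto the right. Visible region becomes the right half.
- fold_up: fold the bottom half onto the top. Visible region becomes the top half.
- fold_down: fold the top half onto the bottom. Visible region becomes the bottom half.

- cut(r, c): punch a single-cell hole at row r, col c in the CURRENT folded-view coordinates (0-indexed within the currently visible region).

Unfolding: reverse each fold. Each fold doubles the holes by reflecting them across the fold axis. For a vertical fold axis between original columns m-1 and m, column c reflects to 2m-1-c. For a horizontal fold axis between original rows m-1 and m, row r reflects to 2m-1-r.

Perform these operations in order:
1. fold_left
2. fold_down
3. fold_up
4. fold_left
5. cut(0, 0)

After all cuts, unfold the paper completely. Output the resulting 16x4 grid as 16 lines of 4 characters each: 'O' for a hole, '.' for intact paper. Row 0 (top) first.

Answer: OOOO
....
....
....
....
....
....
OOOO
OOOO
....
....
....
....
....
....
OOOO

Derivation:
Op 1 fold_left: fold axis v@2; visible region now rows[0,16) x cols[0,2) = 16x2
Op 2 fold_down: fold axis h@8; visible region now rows[8,16) x cols[0,2) = 8x2
Op 3 fold_up: fold axis h@12; visible region now rows[8,12) x cols[0,2) = 4x2
Op 4 fold_left: fold axis v@1; visible region now rows[8,12) x cols[0,1) = 4x1
Op 5 cut(0, 0): punch at orig (8,0); cuts so far [(8, 0)]; region rows[8,12) x cols[0,1) = 4x1
Unfold 1 (reflect across v@1): 2 holes -> [(8, 0), (8, 1)]
Unfold 2 (reflect across h@12): 4 holes -> [(8, 0), (8, 1), (15, 0), (15, 1)]
Unfold 3 (reflect across h@8): 8 holes -> [(0, 0), (0, 1), (7, 0), (7, 1), (8, 0), (8, 1), (15, 0), (15, 1)]
Unfold 4 (reflect across v@2): 16 holes -> [(0, 0), (0, 1), (0, 2), (0, 3), (7, 0), (7, 1), (7, 2), (7, 3), (8, 0), (8, 1), (8, 2), (8, 3), (15, 0), (15, 1), (15, 2), (15, 3)]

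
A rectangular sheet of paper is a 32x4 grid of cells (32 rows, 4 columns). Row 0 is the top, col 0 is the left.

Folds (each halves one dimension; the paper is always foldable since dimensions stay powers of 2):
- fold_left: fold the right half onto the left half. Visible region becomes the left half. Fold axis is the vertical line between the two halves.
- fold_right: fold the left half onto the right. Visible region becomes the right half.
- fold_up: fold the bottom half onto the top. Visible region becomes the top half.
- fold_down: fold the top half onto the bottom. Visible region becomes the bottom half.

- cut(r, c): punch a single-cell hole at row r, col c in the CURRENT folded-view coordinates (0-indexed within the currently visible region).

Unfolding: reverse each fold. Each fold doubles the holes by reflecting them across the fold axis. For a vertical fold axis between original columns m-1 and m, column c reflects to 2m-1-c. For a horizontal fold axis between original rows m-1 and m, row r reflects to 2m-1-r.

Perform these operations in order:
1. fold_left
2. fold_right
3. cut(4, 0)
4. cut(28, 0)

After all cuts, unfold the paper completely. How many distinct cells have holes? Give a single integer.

Answer: 8

Derivation:
Op 1 fold_left: fold axis v@2; visible region now rows[0,32) x cols[0,2) = 32x2
Op 2 fold_right: fold axis v@1; visible region now rows[0,32) x cols[1,2) = 32x1
Op 3 cut(4, 0): punch at orig (4,1); cuts so far [(4, 1)]; region rows[0,32) x cols[1,2) = 32x1
Op 4 cut(28, 0): punch at orig (28,1); cuts so far [(4, 1), (28, 1)]; region rows[0,32) x cols[1,2) = 32x1
Unfold 1 (reflect across v@1): 4 holes -> [(4, 0), (4, 1), (28, 0), (28, 1)]
Unfold 2 (reflect across v@2): 8 holes -> [(4, 0), (4, 1), (4, 2), (4, 3), (28, 0), (28, 1), (28, 2), (28, 3)]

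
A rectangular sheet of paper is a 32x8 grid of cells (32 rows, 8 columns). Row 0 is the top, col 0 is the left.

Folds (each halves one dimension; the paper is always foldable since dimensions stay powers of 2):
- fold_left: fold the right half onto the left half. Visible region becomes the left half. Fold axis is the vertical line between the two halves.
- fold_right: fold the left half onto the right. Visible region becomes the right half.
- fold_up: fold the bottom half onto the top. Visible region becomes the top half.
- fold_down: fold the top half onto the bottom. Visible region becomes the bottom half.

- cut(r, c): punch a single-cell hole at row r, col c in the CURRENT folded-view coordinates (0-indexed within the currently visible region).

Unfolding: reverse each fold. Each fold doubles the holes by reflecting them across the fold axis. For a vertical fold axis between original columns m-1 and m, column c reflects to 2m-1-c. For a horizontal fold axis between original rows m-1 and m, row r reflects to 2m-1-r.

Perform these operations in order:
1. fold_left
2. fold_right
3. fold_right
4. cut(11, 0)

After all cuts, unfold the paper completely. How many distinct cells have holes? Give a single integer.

Answer: 8

Derivation:
Op 1 fold_left: fold axis v@4; visible region now rows[0,32) x cols[0,4) = 32x4
Op 2 fold_right: fold axis v@2; visible region now rows[0,32) x cols[2,4) = 32x2
Op 3 fold_right: fold axis v@3; visible region now rows[0,32) x cols[3,4) = 32x1
Op 4 cut(11, 0): punch at orig (11,3); cuts so far [(11, 3)]; region rows[0,32) x cols[3,4) = 32x1
Unfold 1 (reflect across v@3): 2 holes -> [(11, 2), (11, 3)]
Unfold 2 (reflect across v@2): 4 holes -> [(11, 0), (11, 1), (11, 2), (11, 3)]
Unfold 3 (reflect across v@4): 8 holes -> [(11, 0), (11, 1), (11, 2), (11, 3), (11, 4), (11, 5), (11, 6), (11, 7)]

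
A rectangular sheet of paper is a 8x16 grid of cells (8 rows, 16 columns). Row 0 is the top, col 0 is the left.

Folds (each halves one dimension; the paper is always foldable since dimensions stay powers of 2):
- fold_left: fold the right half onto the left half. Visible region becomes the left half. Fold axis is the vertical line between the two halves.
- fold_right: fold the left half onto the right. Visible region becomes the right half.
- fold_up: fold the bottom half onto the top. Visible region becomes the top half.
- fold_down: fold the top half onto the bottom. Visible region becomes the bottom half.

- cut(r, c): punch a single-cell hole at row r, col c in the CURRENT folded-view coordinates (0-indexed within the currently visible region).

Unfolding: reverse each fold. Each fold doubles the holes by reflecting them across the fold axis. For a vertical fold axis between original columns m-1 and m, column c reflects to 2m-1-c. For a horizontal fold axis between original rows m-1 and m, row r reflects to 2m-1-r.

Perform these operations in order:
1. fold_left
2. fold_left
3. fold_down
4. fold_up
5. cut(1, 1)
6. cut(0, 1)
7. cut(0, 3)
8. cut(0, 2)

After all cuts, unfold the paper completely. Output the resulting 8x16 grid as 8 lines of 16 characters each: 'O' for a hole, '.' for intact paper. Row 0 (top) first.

Answer: .OOOOOO..OOOOOO.
.O....O..O....O.
.O....O..O....O.
.OOOOOO..OOOOOO.
.OOOOOO..OOOOOO.
.O....O..O....O.
.O....O..O....O.
.OOOOOO..OOOOOO.

Derivation:
Op 1 fold_left: fold axis v@8; visible region now rows[0,8) x cols[0,8) = 8x8
Op 2 fold_left: fold axis v@4; visible region now rows[0,8) x cols[0,4) = 8x4
Op 3 fold_down: fold axis h@4; visible region now rows[4,8) x cols[0,4) = 4x4
Op 4 fold_up: fold axis h@6; visible region now rows[4,6) x cols[0,4) = 2x4
Op 5 cut(1, 1): punch at orig (5,1); cuts so far [(5, 1)]; region rows[4,6) x cols[0,4) = 2x4
Op 6 cut(0, 1): punch at orig (4,1); cuts so far [(4, 1), (5, 1)]; region rows[4,6) x cols[0,4) = 2x4
Op 7 cut(0, 3): punch at orig (4,3); cuts so far [(4, 1), (4, 3), (5, 1)]; region rows[4,6) x cols[0,4) = 2x4
Op 8 cut(0, 2): punch at orig (4,2); cuts so far [(4, 1), (4, 2), (4, 3), (5, 1)]; region rows[4,6) x cols[0,4) = 2x4
Unfold 1 (reflect across h@6): 8 holes -> [(4, 1), (4, 2), (4, 3), (5, 1), (6, 1), (7, 1), (7, 2), (7, 3)]
Unfold 2 (reflect across h@4): 16 holes -> [(0, 1), (0, 2), (0, 3), (1, 1), (2, 1), (3, 1), (3, 2), (3, 3), (4, 1), (4, 2), (4, 3), (5, 1), (6, 1), (7, 1), (7, 2), (7, 3)]
Unfold 3 (reflect across v@4): 32 holes -> [(0, 1), (0, 2), (0, 3), (0, 4), (0, 5), (0, 6), (1, 1), (1, 6), (2, 1), (2, 6), (3, 1), (3, 2), (3, 3), (3, 4), (3, 5), (3, 6), (4, 1), (4, 2), (4, 3), (4, 4), (4, 5), (4, 6), (5, 1), (5, 6), (6, 1), (6, 6), (7, 1), (7, 2), (7, 3), (7, 4), (7, 5), (7, 6)]
Unfold 4 (reflect across v@8): 64 holes -> [(0, 1), (0, 2), (0, 3), (0, 4), (0, 5), (0, 6), (0, 9), (0, 10), (0, 11), (0, 12), (0, 13), (0, 14), (1, 1), (1, 6), (1, 9), (1, 14), (2, 1), (2, 6), (2, 9), (2, 14), (3, 1), (3, 2), (3, 3), (3, 4), (3, 5), (3, 6), (3, 9), (3, 10), (3, 11), (3, 12), (3, 13), (3, 14), (4, 1), (4, 2), (4, 3), (4, 4), (4, 5), (4, 6), (4, 9), (4, 10), (4, 11), (4, 12), (4, 13), (4, 14), (5, 1), (5, 6), (5, 9), (5, 14), (6, 1), (6, 6), (6, 9), (6, 14), (7, 1), (7, 2), (7, 3), (7, 4), (7, 5), (7, 6), (7, 9), (7, 10), (7, 11), (7, 12), (7, 13), (7, 14)]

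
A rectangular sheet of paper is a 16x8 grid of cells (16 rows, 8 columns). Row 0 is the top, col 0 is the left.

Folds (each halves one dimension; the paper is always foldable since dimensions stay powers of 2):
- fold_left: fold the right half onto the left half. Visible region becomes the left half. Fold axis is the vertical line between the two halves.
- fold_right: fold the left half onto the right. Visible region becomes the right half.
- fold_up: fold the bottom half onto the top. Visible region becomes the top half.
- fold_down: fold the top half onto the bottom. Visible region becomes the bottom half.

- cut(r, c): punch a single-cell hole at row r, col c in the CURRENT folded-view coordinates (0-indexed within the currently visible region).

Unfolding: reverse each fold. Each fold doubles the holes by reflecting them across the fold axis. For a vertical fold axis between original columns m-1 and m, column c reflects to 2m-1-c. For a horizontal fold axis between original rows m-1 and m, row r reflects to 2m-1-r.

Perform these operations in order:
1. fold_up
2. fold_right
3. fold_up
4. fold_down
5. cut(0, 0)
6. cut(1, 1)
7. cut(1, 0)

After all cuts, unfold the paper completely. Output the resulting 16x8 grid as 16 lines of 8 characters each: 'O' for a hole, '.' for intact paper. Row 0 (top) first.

Op 1 fold_up: fold axis h@8; visible region now rows[0,8) x cols[0,8) = 8x8
Op 2 fold_right: fold axis v@4; visible region now rows[0,8) x cols[4,8) = 8x4
Op 3 fold_up: fold axis h@4; visible region now rows[0,4) x cols[4,8) = 4x4
Op 4 fold_down: fold axis h@2; visible region now rows[2,4) x cols[4,8) = 2x4
Op 5 cut(0, 0): punch at orig (2,4); cuts so far [(2, 4)]; region rows[2,4) x cols[4,8) = 2x4
Op 6 cut(1, 1): punch at orig (3,5); cuts so far [(2, 4), (3, 5)]; region rows[2,4) x cols[4,8) = 2x4
Op 7 cut(1, 0): punch at orig (3,4); cuts so far [(2, 4), (3, 4), (3, 5)]; region rows[2,4) x cols[4,8) = 2x4
Unfold 1 (reflect across h@2): 6 holes -> [(0, 4), (0, 5), (1, 4), (2, 4), (3, 4), (3, 5)]
Unfold 2 (reflect across h@4): 12 holes -> [(0, 4), (0, 5), (1, 4), (2, 4), (3, 4), (3, 5), (4, 4), (4, 5), (5, 4), (6, 4), (7, 4), (7, 5)]
Unfold 3 (reflect across v@4): 24 holes -> [(0, 2), (0, 3), (0, 4), (0, 5), (1, 3), (1, 4), (2, 3), (2, 4), (3, 2), (3, 3), (3, 4), (3, 5), (4, 2), (4, 3), (4, 4), (4, 5), (5, 3), (5, 4), (6, 3), (6, 4), (7, 2), (7, 3), (7, 4), (7, 5)]
Unfold 4 (reflect across h@8): 48 holes -> [(0, 2), (0, 3), (0, 4), (0, 5), (1, 3), (1, 4), (2, 3), (2, 4), (3, 2), (3, 3), (3, 4), (3, 5), (4, 2), (4, 3), (4, 4), (4, 5), (5, 3), (5, 4), (6, 3), (6, 4), (7, 2), (7, 3), (7, 4), (7, 5), (8, 2), (8, 3), (8, 4), (8, 5), (9, 3), (9, 4), (10, 3), (10, 4), (11, 2), (11, 3), (11, 4), (11, 5), (12, 2), (12, 3), (12, 4), (12, 5), (13, 3), (13, 4), (14, 3), (14, 4), (15, 2), (15, 3), (15, 4), (15, 5)]

Answer: ..OOOO..
...OO...
...OO...
..OOOO..
..OOOO..
...OO...
...OO...
..OOOO..
..OOOO..
...OO...
...OO...
..OOOO..
..OOOO..
...OO...
...OO...
..OOOO..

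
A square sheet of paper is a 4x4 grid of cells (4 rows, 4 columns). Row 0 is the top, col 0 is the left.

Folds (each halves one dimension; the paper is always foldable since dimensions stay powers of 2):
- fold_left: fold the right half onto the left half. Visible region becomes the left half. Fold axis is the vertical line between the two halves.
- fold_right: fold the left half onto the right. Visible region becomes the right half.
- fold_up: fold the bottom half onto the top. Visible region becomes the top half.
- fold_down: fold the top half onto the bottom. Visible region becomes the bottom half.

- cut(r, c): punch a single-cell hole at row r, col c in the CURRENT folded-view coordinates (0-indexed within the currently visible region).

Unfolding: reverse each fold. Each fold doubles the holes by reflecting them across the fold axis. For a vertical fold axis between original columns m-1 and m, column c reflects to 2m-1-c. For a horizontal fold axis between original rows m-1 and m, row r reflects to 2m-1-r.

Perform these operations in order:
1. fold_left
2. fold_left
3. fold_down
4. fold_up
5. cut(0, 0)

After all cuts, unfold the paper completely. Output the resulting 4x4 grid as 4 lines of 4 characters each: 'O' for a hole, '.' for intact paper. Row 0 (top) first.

Answer: OOOO
OOOO
OOOO
OOOO

Derivation:
Op 1 fold_left: fold axis v@2; visible region now rows[0,4) x cols[0,2) = 4x2
Op 2 fold_left: fold axis v@1; visible region now rows[0,4) x cols[0,1) = 4x1
Op 3 fold_down: fold axis h@2; visible region now rows[2,4) x cols[0,1) = 2x1
Op 4 fold_up: fold axis h@3; visible region now rows[2,3) x cols[0,1) = 1x1
Op 5 cut(0, 0): punch at orig (2,0); cuts so far [(2, 0)]; region rows[2,3) x cols[0,1) = 1x1
Unfold 1 (reflect across h@3): 2 holes -> [(2, 0), (3, 0)]
Unfold 2 (reflect across h@2): 4 holes -> [(0, 0), (1, 0), (2, 0), (3, 0)]
Unfold 3 (reflect across v@1): 8 holes -> [(0, 0), (0, 1), (1, 0), (1, 1), (2, 0), (2, 1), (3, 0), (3, 1)]
Unfold 4 (reflect across v@2): 16 holes -> [(0, 0), (0, 1), (0, 2), (0, 3), (1, 0), (1, 1), (1, 2), (1, 3), (2, 0), (2, 1), (2, 2), (2, 3), (3, 0), (3, 1), (3, 2), (3, 3)]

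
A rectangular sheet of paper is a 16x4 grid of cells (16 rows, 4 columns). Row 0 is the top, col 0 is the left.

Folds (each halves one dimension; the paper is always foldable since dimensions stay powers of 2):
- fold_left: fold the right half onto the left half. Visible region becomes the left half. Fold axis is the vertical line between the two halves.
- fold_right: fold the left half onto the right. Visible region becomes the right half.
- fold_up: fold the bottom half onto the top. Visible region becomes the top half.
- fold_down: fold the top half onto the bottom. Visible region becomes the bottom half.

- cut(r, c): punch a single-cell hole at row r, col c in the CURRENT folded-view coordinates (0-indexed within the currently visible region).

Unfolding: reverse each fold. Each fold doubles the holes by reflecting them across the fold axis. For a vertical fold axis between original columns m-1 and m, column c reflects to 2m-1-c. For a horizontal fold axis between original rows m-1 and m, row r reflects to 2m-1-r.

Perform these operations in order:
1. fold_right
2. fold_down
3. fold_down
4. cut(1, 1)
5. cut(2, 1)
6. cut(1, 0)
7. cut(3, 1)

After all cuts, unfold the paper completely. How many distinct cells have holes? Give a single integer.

Answer: 32

Derivation:
Op 1 fold_right: fold axis v@2; visible region now rows[0,16) x cols[2,4) = 16x2
Op 2 fold_down: fold axis h@8; visible region now rows[8,16) x cols[2,4) = 8x2
Op 3 fold_down: fold axis h@12; visible region now rows[12,16) x cols[2,4) = 4x2
Op 4 cut(1, 1): punch at orig (13,3); cuts so far [(13, 3)]; region rows[12,16) x cols[2,4) = 4x2
Op 5 cut(2, 1): punch at orig (14,3); cuts so far [(13, 3), (14, 3)]; region rows[12,16) x cols[2,4) = 4x2
Op 6 cut(1, 0): punch at orig (13,2); cuts so far [(13, 2), (13, 3), (14, 3)]; region rows[12,16) x cols[2,4) = 4x2
Op 7 cut(3, 1): punch at orig (15,3); cuts so far [(13, 2), (13, 3), (14, 3), (15, 3)]; region rows[12,16) x cols[2,4) = 4x2
Unfold 1 (reflect across h@12): 8 holes -> [(8, 3), (9, 3), (10, 2), (10, 3), (13, 2), (13, 3), (14, 3), (15, 3)]
Unfold 2 (reflect across h@8): 16 holes -> [(0, 3), (1, 3), (2, 2), (2, 3), (5, 2), (5, 3), (6, 3), (7, 3), (8, 3), (9, 3), (10, 2), (10, 3), (13, 2), (13, 3), (14, 3), (15, 3)]
Unfold 3 (reflect across v@2): 32 holes -> [(0, 0), (0, 3), (1, 0), (1, 3), (2, 0), (2, 1), (2, 2), (2, 3), (5, 0), (5, 1), (5, 2), (5, 3), (6, 0), (6, 3), (7, 0), (7, 3), (8, 0), (8, 3), (9, 0), (9, 3), (10, 0), (10, 1), (10, 2), (10, 3), (13, 0), (13, 1), (13, 2), (13, 3), (14, 0), (14, 3), (15, 0), (15, 3)]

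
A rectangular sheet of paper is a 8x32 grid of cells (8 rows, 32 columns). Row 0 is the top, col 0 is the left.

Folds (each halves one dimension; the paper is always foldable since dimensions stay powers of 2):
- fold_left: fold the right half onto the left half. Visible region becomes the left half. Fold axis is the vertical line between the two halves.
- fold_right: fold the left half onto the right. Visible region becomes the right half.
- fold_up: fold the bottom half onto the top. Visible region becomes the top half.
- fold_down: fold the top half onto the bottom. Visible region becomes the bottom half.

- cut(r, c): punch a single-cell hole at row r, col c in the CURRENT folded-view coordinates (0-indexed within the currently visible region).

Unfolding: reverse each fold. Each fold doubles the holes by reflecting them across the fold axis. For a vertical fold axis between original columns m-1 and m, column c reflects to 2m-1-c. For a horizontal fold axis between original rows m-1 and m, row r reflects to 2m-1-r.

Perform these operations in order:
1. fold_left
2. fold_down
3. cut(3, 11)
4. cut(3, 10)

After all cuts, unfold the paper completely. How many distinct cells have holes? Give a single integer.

Op 1 fold_left: fold axis v@16; visible region now rows[0,8) x cols[0,16) = 8x16
Op 2 fold_down: fold axis h@4; visible region now rows[4,8) x cols[0,16) = 4x16
Op 3 cut(3, 11): punch at orig (7,11); cuts so far [(7, 11)]; region rows[4,8) x cols[0,16) = 4x16
Op 4 cut(3, 10): punch at orig (7,10); cuts so far [(7, 10), (7, 11)]; region rows[4,8) x cols[0,16) = 4x16
Unfold 1 (reflect across h@4): 4 holes -> [(0, 10), (0, 11), (7, 10), (7, 11)]
Unfold 2 (reflect across v@16): 8 holes -> [(0, 10), (0, 11), (0, 20), (0, 21), (7, 10), (7, 11), (7, 20), (7, 21)]

Answer: 8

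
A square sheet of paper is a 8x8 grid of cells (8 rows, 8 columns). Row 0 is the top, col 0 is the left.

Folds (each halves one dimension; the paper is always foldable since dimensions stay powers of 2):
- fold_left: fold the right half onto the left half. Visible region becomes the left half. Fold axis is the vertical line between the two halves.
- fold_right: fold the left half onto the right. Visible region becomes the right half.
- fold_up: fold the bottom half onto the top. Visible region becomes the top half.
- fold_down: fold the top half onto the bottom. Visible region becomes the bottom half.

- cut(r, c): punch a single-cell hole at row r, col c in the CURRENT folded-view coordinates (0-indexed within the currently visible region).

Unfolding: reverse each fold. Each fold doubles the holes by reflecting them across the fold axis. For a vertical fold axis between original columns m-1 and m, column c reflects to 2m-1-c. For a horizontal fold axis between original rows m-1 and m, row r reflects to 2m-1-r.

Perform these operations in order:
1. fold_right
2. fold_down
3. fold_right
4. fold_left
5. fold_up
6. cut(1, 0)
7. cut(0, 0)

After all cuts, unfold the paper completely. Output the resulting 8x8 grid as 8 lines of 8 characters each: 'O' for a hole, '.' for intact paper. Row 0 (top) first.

Op 1 fold_right: fold axis v@4; visible region now rows[0,8) x cols[4,8) = 8x4
Op 2 fold_down: fold axis h@4; visible region now rows[4,8) x cols[4,8) = 4x4
Op 3 fold_right: fold axis v@6; visible region now rows[4,8) x cols[6,8) = 4x2
Op 4 fold_left: fold axis v@7; visible region now rows[4,8) x cols[6,7) = 4x1
Op 5 fold_up: fold axis h@6; visible region now rows[4,6) x cols[6,7) = 2x1
Op 6 cut(1, 0): punch at orig (5,6); cuts so far [(5, 6)]; region rows[4,6) x cols[6,7) = 2x1
Op 7 cut(0, 0): punch at orig (4,6); cuts so far [(4, 6), (5, 6)]; region rows[4,6) x cols[6,7) = 2x1
Unfold 1 (reflect across h@6): 4 holes -> [(4, 6), (5, 6), (6, 6), (7, 6)]
Unfold 2 (reflect across v@7): 8 holes -> [(4, 6), (4, 7), (5, 6), (5, 7), (6, 6), (6, 7), (7, 6), (7, 7)]
Unfold 3 (reflect across v@6): 16 holes -> [(4, 4), (4, 5), (4, 6), (4, 7), (5, 4), (5, 5), (5, 6), (5, 7), (6, 4), (6, 5), (6, 6), (6, 7), (7, 4), (7, 5), (7, 6), (7, 7)]
Unfold 4 (reflect across h@4): 32 holes -> [(0, 4), (0, 5), (0, 6), (0, 7), (1, 4), (1, 5), (1, 6), (1, 7), (2, 4), (2, 5), (2, 6), (2, 7), (3, 4), (3, 5), (3, 6), (3, 7), (4, 4), (4, 5), (4, 6), (4, 7), (5, 4), (5, 5), (5, 6), (5, 7), (6, 4), (6, 5), (6, 6), (6, 7), (7, 4), (7, 5), (7, 6), (7, 7)]
Unfold 5 (reflect across v@4): 64 holes -> [(0, 0), (0, 1), (0, 2), (0, 3), (0, 4), (0, 5), (0, 6), (0, 7), (1, 0), (1, 1), (1, 2), (1, 3), (1, 4), (1, 5), (1, 6), (1, 7), (2, 0), (2, 1), (2, 2), (2, 3), (2, 4), (2, 5), (2, 6), (2, 7), (3, 0), (3, 1), (3, 2), (3, 3), (3, 4), (3, 5), (3, 6), (3, 7), (4, 0), (4, 1), (4, 2), (4, 3), (4, 4), (4, 5), (4, 6), (4, 7), (5, 0), (5, 1), (5, 2), (5, 3), (5, 4), (5, 5), (5, 6), (5, 7), (6, 0), (6, 1), (6, 2), (6, 3), (6, 4), (6, 5), (6, 6), (6, 7), (7, 0), (7, 1), (7, 2), (7, 3), (7, 4), (7, 5), (7, 6), (7, 7)]

Answer: OOOOOOOO
OOOOOOOO
OOOOOOOO
OOOOOOOO
OOOOOOOO
OOOOOOOO
OOOOOOOO
OOOOOOOO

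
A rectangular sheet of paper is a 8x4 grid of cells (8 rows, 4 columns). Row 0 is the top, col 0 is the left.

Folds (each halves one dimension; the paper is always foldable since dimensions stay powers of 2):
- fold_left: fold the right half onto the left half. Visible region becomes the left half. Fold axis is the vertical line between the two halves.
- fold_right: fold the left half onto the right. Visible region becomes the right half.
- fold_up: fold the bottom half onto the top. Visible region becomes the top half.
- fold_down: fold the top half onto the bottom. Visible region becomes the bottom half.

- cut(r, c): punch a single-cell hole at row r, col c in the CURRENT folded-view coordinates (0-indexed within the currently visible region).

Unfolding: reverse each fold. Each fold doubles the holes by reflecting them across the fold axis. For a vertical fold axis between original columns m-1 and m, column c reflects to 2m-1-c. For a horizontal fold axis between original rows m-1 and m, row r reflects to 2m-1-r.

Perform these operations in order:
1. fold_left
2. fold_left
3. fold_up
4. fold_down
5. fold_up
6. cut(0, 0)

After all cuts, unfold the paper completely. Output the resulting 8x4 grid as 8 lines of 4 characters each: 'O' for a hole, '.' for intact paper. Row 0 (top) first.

Answer: OOOO
OOOO
OOOO
OOOO
OOOO
OOOO
OOOO
OOOO

Derivation:
Op 1 fold_left: fold axis v@2; visible region now rows[0,8) x cols[0,2) = 8x2
Op 2 fold_left: fold axis v@1; visible region now rows[0,8) x cols[0,1) = 8x1
Op 3 fold_up: fold axis h@4; visible region now rows[0,4) x cols[0,1) = 4x1
Op 4 fold_down: fold axis h@2; visible region now rows[2,4) x cols[0,1) = 2x1
Op 5 fold_up: fold axis h@3; visible region now rows[2,3) x cols[0,1) = 1x1
Op 6 cut(0, 0): punch at orig (2,0); cuts so far [(2, 0)]; region rows[2,3) x cols[0,1) = 1x1
Unfold 1 (reflect across h@3): 2 holes -> [(2, 0), (3, 0)]
Unfold 2 (reflect across h@2): 4 holes -> [(0, 0), (1, 0), (2, 0), (3, 0)]
Unfold 3 (reflect across h@4): 8 holes -> [(0, 0), (1, 0), (2, 0), (3, 0), (4, 0), (5, 0), (6, 0), (7, 0)]
Unfold 4 (reflect across v@1): 16 holes -> [(0, 0), (0, 1), (1, 0), (1, 1), (2, 0), (2, 1), (3, 0), (3, 1), (4, 0), (4, 1), (5, 0), (5, 1), (6, 0), (6, 1), (7, 0), (7, 1)]
Unfold 5 (reflect across v@2): 32 holes -> [(0, 0), (0, 1), (0, 2), (0, 3), (1, 0), (1, 1), (1, 2), (1, 3), (2, 0), (2, 1), (2, 2), (2, 3), (3, 0), (3, 1), (3, 2), (3, 3), (4, 0), (4, 1), (4, 2), (4, 3), (5, 0), (5, 1), (5, 2), (5, 3), (6, 0), (6, 1), (6, 2), (6, 3), (7, 0), (7, 1), (7, 2), (7, 3)]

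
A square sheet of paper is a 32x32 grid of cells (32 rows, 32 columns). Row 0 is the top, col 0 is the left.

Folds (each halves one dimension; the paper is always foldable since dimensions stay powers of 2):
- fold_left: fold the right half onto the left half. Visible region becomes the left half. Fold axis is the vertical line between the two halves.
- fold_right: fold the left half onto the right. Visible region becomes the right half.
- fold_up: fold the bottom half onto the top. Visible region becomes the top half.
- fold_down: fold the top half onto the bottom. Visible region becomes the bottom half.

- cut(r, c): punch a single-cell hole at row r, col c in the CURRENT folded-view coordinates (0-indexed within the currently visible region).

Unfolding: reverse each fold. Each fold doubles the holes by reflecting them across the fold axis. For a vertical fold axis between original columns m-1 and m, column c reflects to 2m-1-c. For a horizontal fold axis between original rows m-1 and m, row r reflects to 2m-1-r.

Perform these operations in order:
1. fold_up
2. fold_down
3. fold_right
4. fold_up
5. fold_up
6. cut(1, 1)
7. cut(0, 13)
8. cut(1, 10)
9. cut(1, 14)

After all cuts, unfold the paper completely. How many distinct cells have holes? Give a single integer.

Op 1 fold_up: fold axis h@16; visible region now rows[0,16) x cols[0,32) = 16x32
Op 2 fold_down: fold axis h@8; visible region now rows[8,16) x cols[0,32) = 8x32
Op 3 fold_right: fold axis v@16; visible region now rows[8,16) x cols[16,32) = 8x16
Op 4 fold_up: fold axis h@12; visible region now rows[8,12) x cols[16,32) = 4x16
Op 5 fold_up: fold axis h@10; visible region now rows[8,10) x cols[16,32) = 2x16
Op 6 cut(1, 1): punch at orig (9,17); cuts so far [(9, 17)]; region rows[8,10) x cols[16,32) = 2x16
Op 7 cut(0, 13): punch at orig (8,29); cuts so far [(8, 29), (9, 17)]; region rows[8,10) x cols[16,32) = 2x16
Op 8 cut(1, 10): punch at orig (9,26); cuts so far [(8, 29), (9, 17), (9, 26)]; region rows[8,10) x cols[16,32) = 2x16
Op 9 cut(1, 14): punch at orig (9,30); cuts so far [(8, 29), (9, 17), (9, 26), (9, 30)]; region rows[8,10) x cols[16,32) = 2x16
Unfold 1 (reflect across h@10): 8 holes -> [(8, 29), (9, 17), (9, 26), (9, 30), (10, 17), (10, 26), (10, 30), (11, 29)]
Unfold 2 (reflect across h@12): 16 holes -> [(8, 29), (9, 17), (9, 26), (9, 30), (10, 17), (10, 26), (10, 30), (11, 29), (12, 29), (13, 17), (13, 26), (13, 30), (14, 17), (14, 26), (14, 30), (15, 29)]
Unfold 3 (reflect across v@16): 32 holes -> [(8, 2), (8, 29), (9, 1), (9, 5), (9, 14), (9, 17), (9, 26), (9, 30), (10, 1), (10, 5), (10, 14), (10, 17), (10, 26), (10, 30), (11, 2), (11, 29), (12, 2), (12, 29), (13, 1), (13, 5), (13, 14), (13, 17), (13, 26), (13, 30), (14, 1), (14, 5), (14, 14), (14, 17), (14, 26), (14, 30), (15, 2), (15, 29)]
Unfold 4 (reflect across h@8): 64 holes -> [(0, 2), (0, 29), (1, 1), (1, 5), (1, 14), (1, 17), (1, 26), (1, 30), (2, 1), (2, 5), (2, 14), (2, 17), (2, 26), (2, 30), (3, 2), (3, 29), (4, 2), (4, 29), (5, 1), (5, 5), (5, 14), (5, 17), (5, 26), (5, 30), (6, 1), (6, 5), (6, 14), (6, 17), (6, 26), (6, 30), (7, 2), (7, 29), (8, 2), (8, 29), (9, 1), (9, 5), (9, 14), (9, 17), (9, 26), (9, 30), (10, 1), (10, 5), (10, 14), (10, 17), (10, 26), (10, 30), (11, 2), (11, 29), (12, 2), (12, 29), (13, 1), (13, 5), (13, 14), (13, 17), (13, 26), (13, 30), (14, 1), (14, 5), (14, 14), (14, 17), (14, 26), (14, 30), (15, 2), (15, 29)]
Unfold 5 (reflect across h@16): 128 holes -> [(0, 2), (0, 29), (1, 1), (1, 5), (1, 14), (1, 17), (1, 26), (1, 30), (2, 1), (2, 5), (2, 14), (2, 17), (2, 26), (2, 30), (3, 2), (3, 29), (4, 2), (4, 29), (5, 1), (5, 5), (5, 14), (5, 17), (5, 26), (5, 30), (6, 1), (6, 5), (6, 14), (6, 17), (6, 26), (6, 30), (7, 2), (7, 29), (8, 2), (8, 29), (9, 1), (9, 5), (9, 14), (9, 17), (9, 26), (9, 30), (10, 1), (10, 5), (10, 14), (10, 17), (10, 26), (10, 30), (11, 2), (11, 29), (12, 2), (12, 29), (13, 1), (13, 5), (13, 14), (13, 17), (13, 26), (13, 30), (14, 1), (14, 5), (14, 14), (14, 17), (14, 26), (14, 30), (15, 2), (15, 29), (16, 2), (16, 29), (17, 1), (17, 5), (17, 14), (17, 17), (17, 26), (17, 30), (18, 1), (18, 5), (18, 14), (18, 17), (18, 26), (18, 30), (19, 2), (19, 29), (20, 2), (20, 29), (21, 1), (21, 5), (21, 14), (21, 17), (21, 26), (21, 30), (22, 1), (22, 5), (22, 14), (22, 17), (22, 26), (22, 30), (23, 2), (23, 29), (24, 2), (24, 29), (25, 1), (25, 5), (25, 14), (25, 17), (25, 26), (25, 30), (26, 1), (26, 5), (26, 14), (26, 17), (26, 26), (26, 30), (27, 2), (27, 29), (28, 2), (28, 29), (29, 1), (29, 5), (29, 14), (29, 17), (29, 26), (29, 30), (30, 1), (30, 5), (30, 14), (30, 17), (30, 26), (30, 30), (31, 2), (31, 29)]

Answer: 128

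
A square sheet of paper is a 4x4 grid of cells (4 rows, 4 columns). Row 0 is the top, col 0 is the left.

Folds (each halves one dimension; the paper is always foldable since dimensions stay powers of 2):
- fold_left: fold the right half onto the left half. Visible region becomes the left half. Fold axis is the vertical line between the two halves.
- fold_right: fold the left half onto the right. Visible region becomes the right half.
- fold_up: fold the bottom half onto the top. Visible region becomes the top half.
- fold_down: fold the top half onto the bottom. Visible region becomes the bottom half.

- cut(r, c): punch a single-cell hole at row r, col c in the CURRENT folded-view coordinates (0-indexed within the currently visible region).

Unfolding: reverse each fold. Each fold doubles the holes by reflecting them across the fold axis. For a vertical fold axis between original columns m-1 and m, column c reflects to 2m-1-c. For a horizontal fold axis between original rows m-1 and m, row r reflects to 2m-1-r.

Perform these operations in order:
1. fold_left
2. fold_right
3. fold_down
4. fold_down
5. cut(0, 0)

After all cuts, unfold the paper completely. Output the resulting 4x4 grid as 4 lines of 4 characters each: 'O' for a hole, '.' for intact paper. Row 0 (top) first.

Answer: OOOO
OOOO
OOOO
OOOO

Derivation:
Op 1 fold_left: fold axis v@2; visible region now rows[0,4) x cols[0,2) = 4x2
Op 2 fold_right: fold axis v@1; visible region now rows[0,4) x cols[1,2) = 4x1
Op 3 fold_down: fold axis h@2; visible region now rows[2,4) x cols[1,2) = 2x1
Op 4 fold_down: fold axis h@3; visible region now rows[3,4) x cols[1,2) = 1x1
Op 5 cut(0, 0): punch at orig (3,1); cuts so far [(3, 1)]; region rows[3,4) x cols[1,2) = 1x1
Unfold 1 (reflect across h@3): 2 holes -> [(2, 1), (3, 1)]
Unfold 2 (reflect across h@2): 4 holes -> [(0, 1), (1, 1), (2, 1), (3, 1)]
Unfold 3 (reflect across v@1): 8 holes -> [(0, 0), (0, 1), (1, 0), (1, 1), (2, 0), (2, 1), (3, 0), (3, 1)]
Unfold 4 (reflect across v@2): 16 holes -> [(0, 0), (0, 1), (0, 2), (0, 3), (1, 0), (1, 1), (1, 2), (1, 3), (2, 0), (2, 1), (2, 2), (2, 3), (3, 0), (3, 1), (3, 2), (3, 3)]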